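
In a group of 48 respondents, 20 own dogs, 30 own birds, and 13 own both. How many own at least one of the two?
|A∪B| = |A| + |B| - |A∩B| = 20 + 30 - 13 = 37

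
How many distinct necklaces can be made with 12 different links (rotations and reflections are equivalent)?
(12-1)!/2 = 39916800/2 = 19958400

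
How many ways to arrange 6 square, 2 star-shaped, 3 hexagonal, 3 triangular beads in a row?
14! / (6! × 2! × 3! × 3!) = 1681680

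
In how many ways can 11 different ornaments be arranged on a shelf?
11! = 39916800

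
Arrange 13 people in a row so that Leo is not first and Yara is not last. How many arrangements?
By inclusion-exclusion: 13! - 2×(13-1)! + (13-2)! = 6227020800 - 958003200 + 39916800 = 5308934400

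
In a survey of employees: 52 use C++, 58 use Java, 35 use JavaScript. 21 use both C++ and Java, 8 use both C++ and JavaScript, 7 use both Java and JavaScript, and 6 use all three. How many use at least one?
|A∪B∪C| = 52+58+35-21-8-7+6 = 115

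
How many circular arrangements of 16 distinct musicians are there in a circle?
Circular: fix one position, arrange the rest. (16-1)! = 1307674368000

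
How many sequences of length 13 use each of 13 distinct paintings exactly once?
13! = 6227020800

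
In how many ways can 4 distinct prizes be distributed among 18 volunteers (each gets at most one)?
P(18,4) = 18!/(18-4)! = 73440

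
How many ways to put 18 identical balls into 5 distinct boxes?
C(18+5-1, 5-1) = C(22, 4) = 7315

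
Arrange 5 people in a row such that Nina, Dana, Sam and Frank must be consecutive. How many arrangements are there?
Treat the 4 as one block: (5-4+1)! × 4! = 2 × 24 = 48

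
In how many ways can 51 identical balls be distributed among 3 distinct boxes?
C(51+3-1, 3-1) = C(53, 2) = 1378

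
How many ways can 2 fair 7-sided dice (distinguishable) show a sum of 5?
Coefficient of x^5 in (x + x² + ... + x^7)^2. By inclusion-exclusion on dice exceeding 7: Σ_j (-1)^j C(2,j)·C(5-1-7j, 1) = C(2,0)·C(4,1) = 1·4 = 4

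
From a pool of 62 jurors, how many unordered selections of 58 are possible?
C(62,58) = 62!/(58!×4!) = 557845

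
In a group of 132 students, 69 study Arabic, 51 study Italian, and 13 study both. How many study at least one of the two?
|A∪B| = |A| + |B| - |A∩B| = 69 + 51 - 13 = 107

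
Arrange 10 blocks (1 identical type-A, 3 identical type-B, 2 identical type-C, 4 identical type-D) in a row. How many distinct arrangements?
10! / (1! × 3! × 2! × 4!) = 12600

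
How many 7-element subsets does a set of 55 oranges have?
C(55,7) = 55!/(7!×48!) = 202927725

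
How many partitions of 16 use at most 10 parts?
By conjugation, equals partitions of 16 into parts ≤ 10. Let r_j(i) = number of partitions of i into parts ≤ j, for i = 0..16. r_1(i) = 1 for all i; r_j(i) = r_{j-1}(i) + r_j(i-j). Rows j = 2..10: ≤2: 1 1 2 2 3 3 4 4 5 5 6 6 7 7 8 8 9; ≤3: 1 1 2 3 4 5 7 8 10 12 14 16 19 21 24 27 30; ≤4: 1 1 2 3 5 6 9 11 15 18 23 27 34 39 47 54 64; ≤5: 1 1 2 3 5 7 10 13 18 23 30 37 47 57 70 84 101; ≤6: 1 1 2 3 5 7 11 14 20 26 35 44 58 71 90 110 136; ≤7: 1 1 2 3 5 7 11 15 21 28 38 49 65 82 105 131 164; ≤8: 1 1 2 3 5 7 11 15 22 29 40 52 70 89 116 146 186; ≤9: 1 1 2 3 5 7 11 15 22 30 41 54 73 94 123 157 201; ≤10: 1 1 2 3 5 7 11 15 22 30 42 55 75 97 128 164 212. r_10(16) = 212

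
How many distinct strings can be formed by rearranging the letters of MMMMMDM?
7! / (6! × 1!) = 7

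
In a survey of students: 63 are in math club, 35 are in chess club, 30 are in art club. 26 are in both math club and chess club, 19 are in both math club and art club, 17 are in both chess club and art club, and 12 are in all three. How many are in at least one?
|A∪B∪C| = 63+35+30-26-19-17+12 = 78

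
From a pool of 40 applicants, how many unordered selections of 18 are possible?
C(40,18) = 40!/(18!×22!) = 113380261800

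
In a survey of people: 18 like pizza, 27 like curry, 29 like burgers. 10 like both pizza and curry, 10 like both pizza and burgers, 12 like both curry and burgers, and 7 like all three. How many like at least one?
|A∪B∪C| = 18+27+29-10-10-12+7 = 49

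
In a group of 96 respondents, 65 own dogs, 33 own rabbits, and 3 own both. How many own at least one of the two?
|A∪B| = |A| + |B| - |A∩B| = 65 + 33 - 3 = 95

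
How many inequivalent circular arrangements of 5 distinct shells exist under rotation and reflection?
(5-1)!/2 = 24/2 = 12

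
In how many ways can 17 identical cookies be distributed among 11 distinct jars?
C(17+11-1, 11-1) = C(27, 10) = 8436285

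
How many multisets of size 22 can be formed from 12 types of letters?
C(22+12-1, 12-1) = C(33, 11) = 193536720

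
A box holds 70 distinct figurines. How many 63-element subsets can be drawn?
C(70,63) = 70!/(63!×7!) = 1198774720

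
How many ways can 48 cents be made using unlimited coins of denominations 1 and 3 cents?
Coefficient of x^48 in 1/(1-x^1) · 1/(1-x^3). Use j coins of 3 for j = 0..⌊48/3⌋ = 16, the rest in 1s: 16 + 1 = 17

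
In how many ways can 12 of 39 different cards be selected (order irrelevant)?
C(39,12) = 39!/(12!×27!) = 3910797436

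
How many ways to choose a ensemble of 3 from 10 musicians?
C(10,3) = 10!/(3!×7!) = 120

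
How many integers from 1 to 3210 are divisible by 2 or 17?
⌊3210/2⌋ + ⌊3210/17⌋ - ⌊3210/34⌋ = 1605 + 188 - 94 = 1699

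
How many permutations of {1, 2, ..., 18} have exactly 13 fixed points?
Choose the 13 fixed points C(18,13) = 8568, derange the rest: !5 = Σ_{j=0}^{5} (-1)^j·5!/j! = 120 - 120 + 60 - 20 + 5 - 1 = 44. Product = 8568 × 44 = 376992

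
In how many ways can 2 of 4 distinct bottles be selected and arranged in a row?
P(4,2) = 4!/(4-2)! = 12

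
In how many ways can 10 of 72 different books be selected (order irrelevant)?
C(72,10) = 72!/(10!×62!) = 536211932256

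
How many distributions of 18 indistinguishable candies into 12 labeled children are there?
C(18+12-1, 12-1) = C(29, 11) = 34597290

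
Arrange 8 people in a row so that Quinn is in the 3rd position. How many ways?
Fix one position: (8-1)! = 5040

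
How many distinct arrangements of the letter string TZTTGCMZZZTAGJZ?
15! / (1! × 1! × 4! × 2! × 5! × 1! × 1!) = 227026800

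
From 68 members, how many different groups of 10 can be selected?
C(68,10) = 68!/(10!×58!) = 290752384208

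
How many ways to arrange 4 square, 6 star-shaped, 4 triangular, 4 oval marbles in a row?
18! / (4! × 6! × 4! × 4!) = 643242600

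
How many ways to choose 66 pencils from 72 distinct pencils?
C(72,66) = 72!/(66!×6!) = 156238908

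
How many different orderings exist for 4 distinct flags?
4! = 24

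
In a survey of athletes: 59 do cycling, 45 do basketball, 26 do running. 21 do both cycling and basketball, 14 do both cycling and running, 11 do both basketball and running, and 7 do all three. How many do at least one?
|A∪B∪C| = 59+45+26-21-14-11+7 = 91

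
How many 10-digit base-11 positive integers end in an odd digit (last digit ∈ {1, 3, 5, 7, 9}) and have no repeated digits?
Last∈{1,3,5,7,9}. Last=0: 0. Last nonzero: 5×9×P(9,8) = 16329600. Total = 16329600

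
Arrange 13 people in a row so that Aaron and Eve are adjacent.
Treat as block: (13-1)! × 2! = 479001600 × 2 = 958003200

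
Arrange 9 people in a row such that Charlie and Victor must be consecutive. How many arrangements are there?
Treat the 2 as one block: (9-2+1)! × 2! = 40320 × 2 = 80640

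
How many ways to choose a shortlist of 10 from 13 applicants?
C(13,10) = 13!/(10!×3!) = 286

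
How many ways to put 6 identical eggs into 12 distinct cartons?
C(6+12-1, 12-1) = C(17, 11) = 12376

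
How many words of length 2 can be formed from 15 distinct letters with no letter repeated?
P(15,2) = 15!/(15-2)! = 210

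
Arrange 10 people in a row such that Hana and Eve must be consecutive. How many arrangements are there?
Treat the 2 as one block: (10-2+1)! × 2! = 362880 × 2 = 725760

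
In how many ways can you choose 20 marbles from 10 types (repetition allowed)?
C(20+10-1, 10-1) = C(29, 9) = 10015005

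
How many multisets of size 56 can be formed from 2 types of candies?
C(56+2-1, 2-1) = C(57, 1) = 57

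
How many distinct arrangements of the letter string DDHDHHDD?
8! / (5! × 3!) = 56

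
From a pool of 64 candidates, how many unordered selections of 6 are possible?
C(64,6) = 64!/(6!×58!) = 74974368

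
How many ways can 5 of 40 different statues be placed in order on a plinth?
P(40,5) = 40!/(40-5)! = 78960960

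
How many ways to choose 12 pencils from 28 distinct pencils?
C(28,12) = 28!/(12!×16!) = 30421755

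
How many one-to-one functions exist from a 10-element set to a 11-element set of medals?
P(11,10) = 11!/(11-10)! = 39916800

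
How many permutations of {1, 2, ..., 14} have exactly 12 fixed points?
Choose the 12 fixed points C(14,12) = 91, derange the rest: !2 = Σ_{j=0}^{2} (-1)^j·2!/j! = 2 - 2 + 1 = 1. Product = 91 × 1 = 91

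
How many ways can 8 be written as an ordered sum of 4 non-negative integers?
C(8+4-1, 4-1) = C(11, 3) = 165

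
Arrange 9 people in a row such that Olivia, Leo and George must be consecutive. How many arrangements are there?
Treat the 3 as one block: (9-3+1)! × 3! = 5040 × 6 = 30240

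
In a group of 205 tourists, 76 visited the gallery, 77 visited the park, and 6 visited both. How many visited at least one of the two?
|A∪B| = |A| + |B| - |A∩B| = 76 + 77 - 6 = 147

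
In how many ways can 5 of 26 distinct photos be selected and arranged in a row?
P(26,5) = 26!/(26-5)! = 7893600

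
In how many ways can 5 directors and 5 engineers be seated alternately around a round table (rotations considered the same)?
Fix one of the directors: (5-1)! ways for the remaining directors, × 5! ways for the engineers = 24 × 120 = 2880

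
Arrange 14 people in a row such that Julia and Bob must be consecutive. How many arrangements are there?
Treat the 2 as one block: (14-2+1)! × 2! = 6227020800 × 2 = 12454041600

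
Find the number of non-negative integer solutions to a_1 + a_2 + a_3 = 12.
C(12+3-1, 3-1) = C(14, 2) = 91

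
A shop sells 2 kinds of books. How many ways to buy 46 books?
C(46+2-1, 2-1) = C(47, 1) = 47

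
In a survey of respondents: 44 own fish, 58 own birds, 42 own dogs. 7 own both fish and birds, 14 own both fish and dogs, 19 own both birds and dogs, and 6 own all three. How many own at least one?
|A∪B∪C| = 44+58+42-7-14-19+6 = 110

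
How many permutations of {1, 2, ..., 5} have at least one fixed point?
Complement of the derangements. !5 = Σ_{j=0}^{5} (-1)^j·5!/j! = 120 - 120 + 60 - 20 + 5 - 1 = 44. 5! - !5 = 120 - 44 = 76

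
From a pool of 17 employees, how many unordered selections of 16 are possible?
C(17,16) = 17!/(16!×1!) = 17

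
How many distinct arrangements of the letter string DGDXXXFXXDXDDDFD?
16! / (1! × 2! × 6! × 7!) = 2882880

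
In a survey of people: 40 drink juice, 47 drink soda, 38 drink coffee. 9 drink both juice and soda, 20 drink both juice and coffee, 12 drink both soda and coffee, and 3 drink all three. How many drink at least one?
|A∪B∪C| = 40+47+38-9-20-12+3 = 87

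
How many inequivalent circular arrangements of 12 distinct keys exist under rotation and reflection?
(12-1)!/2 = 39916800/2 = 19958400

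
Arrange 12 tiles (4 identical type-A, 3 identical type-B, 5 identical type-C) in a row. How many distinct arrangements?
12! / (4! × 3! × 5!) = 27720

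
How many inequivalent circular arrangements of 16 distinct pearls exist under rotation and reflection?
(16-1)!/2 = 1307674368000/2 = 653837184000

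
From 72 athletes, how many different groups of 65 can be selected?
C(72,65) = 72!/(65!×7!) = 1473109704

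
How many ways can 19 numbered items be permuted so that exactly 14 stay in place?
Choose the 14 fixed points C(19,14) = 11628, derange the rest: !5 = Σ_{j=0}^{5} (-1)^j·5!/j! = 120 - 120 + 60 - 20 + 5 - 1 = 44. Product = 11628 × 44 = 511632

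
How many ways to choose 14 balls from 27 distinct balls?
C(27,14) = 27!/(14!×13!) = 20058300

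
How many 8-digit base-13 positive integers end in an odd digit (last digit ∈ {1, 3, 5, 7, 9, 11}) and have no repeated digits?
Last∈{1,3,5,7,9,11}. Last=0: 0. Last nonzero: 6×11×P(11,6) = 21954240. Total = 21954240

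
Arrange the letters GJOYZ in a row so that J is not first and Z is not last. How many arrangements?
By inclusion-exclusion: 5! - 2×(5-1)! + (5-2)! = 120 - 48 + 6 = 78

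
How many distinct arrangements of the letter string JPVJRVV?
7! / (3! × 1! × 1! × 2!) = 420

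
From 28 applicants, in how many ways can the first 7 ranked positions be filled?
P(28,7) = 28!/(28-7)! = 5967561600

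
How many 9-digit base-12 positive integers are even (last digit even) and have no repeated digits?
Last∈{0,2,4,6,8,10}. Last=0: 6652800. Last nonzero: 5×10×P(10,7) = 30240000. Total = 36892800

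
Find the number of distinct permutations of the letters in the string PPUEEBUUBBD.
11! / (3! × 1! × 3! × 2! × 2!) = 277200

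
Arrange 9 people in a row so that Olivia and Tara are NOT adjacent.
Total - adjacent = 9! - (9-1)!×2 = 362880 - 80640 = 282240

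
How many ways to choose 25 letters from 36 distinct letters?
C(36,25) = 36!/(25!×11!) = 600805296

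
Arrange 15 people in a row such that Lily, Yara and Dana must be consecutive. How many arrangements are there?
Treat the 3 as one block: (15-3+1)! × 3! = 6227020800 × 6 = 37362124800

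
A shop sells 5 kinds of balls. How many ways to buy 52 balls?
C(52+5-1, 5-1) = C(56, 4) = 367290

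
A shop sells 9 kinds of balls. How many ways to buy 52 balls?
C(52+9-1, 9-1) = C(60, 8) = 2558620845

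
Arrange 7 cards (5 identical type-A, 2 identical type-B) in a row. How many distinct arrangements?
7! / (5! × 2!) = 21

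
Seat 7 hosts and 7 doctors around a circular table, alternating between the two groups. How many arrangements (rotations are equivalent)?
Fix one of the hosts: (7-1)! ways for the remaining hosts, × 7! ways for the doctors = 720 × 5040 = 3628800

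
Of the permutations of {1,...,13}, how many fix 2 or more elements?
Exactly j fixed points: C(13,j)·!(13-j); sum over j ≥ 2 (derangement numbers via !m = (m-1)·(!(m-1) + !(m-2)): !0..!11 = 1, 0, 1, 2, 9, 44, 265, 1854, 14833, 133496, 1334961, 14684570). Σ_{j=2}^{13} C(13,j)·!(13-j) = C(13,2)·!11 + C(13,3)·!10 + C(13,4)·!9 + C(13,5)·!8 + C(13,6)·!7 + C(13,7)·!6 + C(13,8)·!5 + C(13,9)·!4 + C(13,10)·!3 + C(13,11)·!2 + C(13,12)·!1 + C(13,13)·!0 = 78·14684570 + 286·1334961 + 715·133496 + 1287·14833 + 1716·1854 + 1716·265 + 1287·44 + 715·9 + 286·2 + 78·1 + 13·0 + 1·1 = 1645434935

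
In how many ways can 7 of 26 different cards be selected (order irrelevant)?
C(26,7) = 26!/(7!×19!) = 657800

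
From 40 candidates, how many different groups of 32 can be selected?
C(40,32) = 40!/(32!×8!) = 76904685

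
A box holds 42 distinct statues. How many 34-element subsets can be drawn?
C(42,34) = 42!/(34!×8!) = 118030185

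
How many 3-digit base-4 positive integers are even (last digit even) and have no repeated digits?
Last∈{0,2}. Last=0: 6. Last nonzero: 1×2×P(2,1) = 4. Total = 10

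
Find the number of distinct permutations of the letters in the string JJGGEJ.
6! / (1! × 3! × 2!) = 60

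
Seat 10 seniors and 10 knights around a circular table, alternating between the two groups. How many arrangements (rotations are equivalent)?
Fix one of the seniors: (10-1)! ways for the remaining seniors, × 10! ways for the knights = 362880 × 3628800 = 1316818944000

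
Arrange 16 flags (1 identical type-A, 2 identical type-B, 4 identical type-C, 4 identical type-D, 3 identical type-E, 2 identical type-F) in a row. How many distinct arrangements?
16! / (1! × 2! × 4! × 4! × 3! × 2!) = 1513512000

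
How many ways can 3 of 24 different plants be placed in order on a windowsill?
P(24,3) = 24!/(24-3)! = 12144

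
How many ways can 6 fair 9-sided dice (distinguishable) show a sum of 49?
Coefficient of x^49 in (x + x² + ... + x^9)^6. By inclusion-exclusion on dice exceeding 9: Σ_j (-1)^j C(6,j)·C(49-1-9j, 5) = C(6,0)·C(48,5) - C(6,1)·C(39,5) + C(6,2)·C(30,5) - C(6,3)·C(21,5) + C(6,4)·C(12,5) = 1·1712304 - 6·575757 + 15·142506 - 20·20349 + 15·792 = 252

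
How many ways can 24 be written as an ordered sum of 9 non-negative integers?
C(24+9-1, 9-1) = C(32, 8) = 10518300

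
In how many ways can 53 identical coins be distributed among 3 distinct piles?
C(53+3-1, 3-1) = C(55, 2) = 1485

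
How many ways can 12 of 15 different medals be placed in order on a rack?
P(15,12) = 15!/(15-12)! = 217945728000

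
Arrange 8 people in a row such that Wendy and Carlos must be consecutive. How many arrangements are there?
Treat the 2 as one block: (8-2+1)! × 2! = 5040 × 2 = 10080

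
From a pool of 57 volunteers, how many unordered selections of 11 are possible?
C(57,11) = 57!/(11!×46!) = 184509266760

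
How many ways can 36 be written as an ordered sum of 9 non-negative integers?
C(36+9-1, 9-1) = C(44, 8) = 177232627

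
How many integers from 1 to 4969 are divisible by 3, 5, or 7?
⌊4969/3⌋+⌊4969/5⌋+⌊4969/7⌋ - ⌊4969/15⌋-⌊4969/21⌋-⌊4969/35⌋ + ⌊4969/105⌋ = 1656+993+709 - 331-236-141 + 47 = 2697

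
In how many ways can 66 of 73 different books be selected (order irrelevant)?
C(73,66) = 73!/(66!×7!) = 1629348612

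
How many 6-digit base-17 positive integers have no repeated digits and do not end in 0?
Last digit: 16 nonzero choices. First digit: 15 (nonzero, ≠last). Middle 4: P(15,4) = 32760. Total = 7862400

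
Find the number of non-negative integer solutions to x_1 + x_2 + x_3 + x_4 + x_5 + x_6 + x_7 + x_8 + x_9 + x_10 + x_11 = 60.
C(60+11-1, 11-1) = C(70, 10) = 396704524216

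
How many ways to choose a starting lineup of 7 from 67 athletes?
C(67,7) = 67!/(7!×60!) = 869648208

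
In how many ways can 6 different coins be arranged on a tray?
6! = 720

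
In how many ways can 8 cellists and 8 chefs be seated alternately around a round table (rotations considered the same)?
Fix one of the cellists: (8-1)! ways for the remaining cellists, × 8! ways for the chefs = 5040 × 40320 = 203212800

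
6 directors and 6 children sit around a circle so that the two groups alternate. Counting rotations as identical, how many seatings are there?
Fix one of the directors: (6-1)! ways for the remaining directors, × 6! ways for the children = 120 × 720 = 86400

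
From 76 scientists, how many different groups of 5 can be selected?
C(76,5) = 76!/(5!×71!) = 18474840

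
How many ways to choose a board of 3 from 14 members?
C(14,3) = 14!/(3!×11!) = 364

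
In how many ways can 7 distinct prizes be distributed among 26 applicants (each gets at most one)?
P(26,7) = 26!/(26-7)! = 3315312000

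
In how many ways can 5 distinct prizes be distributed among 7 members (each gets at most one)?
P(7,5) = 7!/(7-5)! = 2520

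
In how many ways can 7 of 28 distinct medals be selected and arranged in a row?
P(28,7) = 28!/(28-7)! = 5967561600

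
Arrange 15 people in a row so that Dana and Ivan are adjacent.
Treat as block: (15-1)! × 2! = 87178291200 × 2 = 174356582400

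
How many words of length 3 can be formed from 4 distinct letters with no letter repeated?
P(4,3) = 4!/(4-3)! = 24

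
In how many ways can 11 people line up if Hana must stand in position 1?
Fix one position: (11-1)! = 3628800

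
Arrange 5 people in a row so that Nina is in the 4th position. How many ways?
Fix one position: (5-1)! = 24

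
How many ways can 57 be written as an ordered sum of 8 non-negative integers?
C(57+8-1, 8-1) = C(64, 7) = 621216192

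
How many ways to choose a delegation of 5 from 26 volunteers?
C(26,5) = 26!/(5!×21!) = 65780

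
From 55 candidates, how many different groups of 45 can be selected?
C(55,45) = 55!/(45!×10!) = 29248649430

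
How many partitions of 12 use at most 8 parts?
By conjugation, equals partitions of 12 into parts ≤ 8. Let r_j(i) = number of partitions of i into parts ≤ j, for i = 0..12. r_1(i) = 1 for all i; r_j(i) = r_{j-1}(i) + r_j(i-j). Rows j = 2..8: ≤2: 1 1 2 2 3 3 4 4 5 5 6 6 7; ≤3: 1 1 2 3 4 5 7 8 10 12 14 16 19; ≤4: 1 1 2 3 5 6 9 11 15 18 23 27 34; ≤5: 1 1 2 3 5 7 10 13 18 23 30 37 47; ≤6: 1 1 2 3 5 7 11 14 20 26 35 44 58; ≤7: 1 1 2 3 5 7 11 15 21 28 38 49 65; ≤8: 1 1 2 3 5 7 11 15 22 29 40 52 70. r_8(12) = 70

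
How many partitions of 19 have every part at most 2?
Let r_j(i) = number of partitions of i into parts ≤ j, for i = 0..19. r_1(i) = 1 for all i; r_j(i) = r_{j-1}(i) + r_j(i-j). Rows j = 2..2: ≤2: 1 1 2 2 3 3 4 4 5 5 6 6 7 7 8 8 9 9 10 10. r_2(19) = 10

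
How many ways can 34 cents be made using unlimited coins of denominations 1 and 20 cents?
Coefficient of x^34 in 1/(1-x^1) · 1/(1-x^20). Use j coins of 20 for j = 0..⌊34/20⌋ = 1, the rest in 1s: 1 + 1 = 2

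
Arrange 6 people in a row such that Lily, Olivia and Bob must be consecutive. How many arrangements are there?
Treat the 3 as one block: (6-3+1)! × 3! = 24 × 6 = 144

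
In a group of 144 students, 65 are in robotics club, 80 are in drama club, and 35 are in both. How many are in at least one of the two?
|A∪B| = |A| + |B| - |A∩B| = 65 + 80 - 35 = 110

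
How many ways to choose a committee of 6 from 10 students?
C(10,6) = 10!/(6!×4!) = 210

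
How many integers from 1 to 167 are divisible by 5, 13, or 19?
⌊167/5⌋+⌊167/13⌋+⌊167/19⌋ - ⌊167/65⌋-⌊167/95⌋-⌊167/247⌋ + ⌊167/1235⌋ = 33+12+8 - 2-1-0 + 0 = 50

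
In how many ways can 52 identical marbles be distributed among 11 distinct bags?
C(52+11-1, 11-1) = C(62, 10) = 107518933731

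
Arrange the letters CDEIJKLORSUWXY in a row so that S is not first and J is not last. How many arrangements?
By inclusion-exclusion: 14! - 2×(14-1)! + (14-2)! = 87178291200 - 12454041600 + 479001600 = 75203251200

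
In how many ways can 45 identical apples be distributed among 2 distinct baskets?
C(45+2-1, 2-1) = C(46, 1) = 46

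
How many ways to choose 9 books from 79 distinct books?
C(79,9) = 79!/(9!×70!) = 205811513765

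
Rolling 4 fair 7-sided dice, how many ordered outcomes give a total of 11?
Coefficient of x^11 in (x + x² + ... + x^7)^4. By inclusion-exclusion on dice exceeding 7: Σ_j (-1)^j C(4,j)·C(11-1-7j, 3) = C(4,0)·C(10,3) - C(4,1)·C(3,3) = 1·120 - 4·1 = 116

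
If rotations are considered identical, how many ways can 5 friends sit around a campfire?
Circular: fix one position, arrange the rest. (5-1)! = 24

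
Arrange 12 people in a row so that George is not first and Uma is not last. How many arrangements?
By inclusion-exclusion: 12! - 2×(12-1)! + (12-2)! = 479001600 - 79833600 + 3628800 = 402796800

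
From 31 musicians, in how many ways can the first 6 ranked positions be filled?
P(31,6) = 31!/(31-6)! = 530122320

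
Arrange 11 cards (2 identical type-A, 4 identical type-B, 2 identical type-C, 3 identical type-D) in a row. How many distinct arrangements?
11! / (2! × 4! × 2! × 3!) = 69300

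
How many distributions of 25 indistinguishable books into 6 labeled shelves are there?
C(25+6-1, 6-1) = C(30, 5) = 142506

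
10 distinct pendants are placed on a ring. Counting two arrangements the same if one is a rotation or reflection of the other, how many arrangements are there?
(10-1)!/2 = 362880/2 = 181440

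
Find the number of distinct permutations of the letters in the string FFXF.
4! / (1! × 3!) = 4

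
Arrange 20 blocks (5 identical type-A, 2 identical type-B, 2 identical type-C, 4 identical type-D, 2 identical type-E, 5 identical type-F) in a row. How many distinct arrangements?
20! / (5! × 2! × 2! × 4! × 2! × 5!) = 879955876800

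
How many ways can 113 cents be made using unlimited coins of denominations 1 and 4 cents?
Coefficient of x^113 in 1/(1-x^1) · 1/(1-x^4). Use j coins of 4 for j = 0..⌊113/4⌋ = 28, the rest in 1s: 28 + 1 = 29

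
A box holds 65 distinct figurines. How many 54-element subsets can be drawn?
C(65,54) = 65!/(54!×11!) = 895068996640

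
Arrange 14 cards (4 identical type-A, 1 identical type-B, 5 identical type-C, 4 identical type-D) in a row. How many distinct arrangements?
14! / (4! × 1! × 5! × 4!) = 1261260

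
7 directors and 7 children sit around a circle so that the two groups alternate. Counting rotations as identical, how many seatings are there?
Fix one of the directors: (7-1)! ways for the remaining directors, × 7! ways for the children = 720 × 5040 = 3628800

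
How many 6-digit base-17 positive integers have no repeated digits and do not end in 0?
Last digit: 16 nonzero choices. First digit: 15 (nonzero, ≠last). Middle 4: P(15,4) = 32760. Total = 7862400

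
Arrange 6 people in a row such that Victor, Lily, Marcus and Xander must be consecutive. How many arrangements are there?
Treat the 4 as one block: (6-4+1)! × 4! = 6 × 24 = 144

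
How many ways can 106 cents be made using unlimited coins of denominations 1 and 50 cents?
Coefficient of x^106 in 1/(1-x^1) · 1/(1-x^50). Use j coins of 50 for j = 0..⌊106/50⌋ = 2, the rest in 1s: 2 + 1 = 3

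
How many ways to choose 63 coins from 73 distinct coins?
C(73,63) = 73!/(63!×10!) = 621324937376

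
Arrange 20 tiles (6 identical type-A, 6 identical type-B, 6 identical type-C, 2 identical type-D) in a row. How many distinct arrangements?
20! / (6! × 6! × 6! × 2!) = 3259095840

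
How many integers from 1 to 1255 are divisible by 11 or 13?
⌊1255/11⌋ + ⌊1255/13⌋ - ⌊1255/143⌋ = 114 + 96 - 8 = 202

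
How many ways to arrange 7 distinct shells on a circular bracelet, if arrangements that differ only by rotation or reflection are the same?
(7-1)!/2 = 720/2 = 360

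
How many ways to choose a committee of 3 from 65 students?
C(65,3) = 65!/(3!×62!) = 43680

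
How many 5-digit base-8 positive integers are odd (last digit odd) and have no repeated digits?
Last∈{1,3,5,7}. Last=0: 0. Last nonzero: 4×6×P(6,3) = 2880. Total = 2880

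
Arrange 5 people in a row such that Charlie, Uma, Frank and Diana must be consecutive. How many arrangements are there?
Treat the 4 as one block: (5-4+1)! × 4! = 2 × 24 = 48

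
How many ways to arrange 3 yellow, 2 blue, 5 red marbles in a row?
10! / (3! × 2! × 5!) = 2520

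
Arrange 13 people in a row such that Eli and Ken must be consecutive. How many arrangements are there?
Treat the 2 as one block: (13-2+1)! × 2! = 479001600 × 2 = 958003200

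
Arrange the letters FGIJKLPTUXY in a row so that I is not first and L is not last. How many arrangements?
By inclusion-exclusion: 11! - 2×(11-1)! + (11-2)! = 39916800 - 7257600 + 362880 = 33022080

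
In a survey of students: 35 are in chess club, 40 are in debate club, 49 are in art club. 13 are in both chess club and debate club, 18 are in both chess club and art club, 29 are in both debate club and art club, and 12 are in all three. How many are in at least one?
|A∪B∪C| = 35+40+49-13-18-29+12 = 76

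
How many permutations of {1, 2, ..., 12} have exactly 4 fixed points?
Choose the 4 fixed points C(12,4) = 495, derange the rest: !8 = Σ_{j=0}^{8} (-1)^j·8!/j! = 40320 - 40320 + 20160 - 6720 + 1680 - 336 + 56 - 8 + 1 = 14833. Product = 495 × 14833 = 7342335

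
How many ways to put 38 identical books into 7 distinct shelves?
C(38+7-1, 7-1) = C(44, 6) = 7059052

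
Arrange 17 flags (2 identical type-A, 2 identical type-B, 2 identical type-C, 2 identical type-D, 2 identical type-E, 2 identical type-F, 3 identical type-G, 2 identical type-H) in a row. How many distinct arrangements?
17! / (2! × 2! × 2! × 2! × 2! × 2! × 3! × 2!) = 463134672000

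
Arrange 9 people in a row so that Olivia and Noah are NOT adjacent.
Total - adjacent = 9! - (9-1)!×2 = 362880 - 80640 = 282240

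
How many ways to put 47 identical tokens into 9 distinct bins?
C(47+9-1, 9-1) = C(55, 8) = 1217566350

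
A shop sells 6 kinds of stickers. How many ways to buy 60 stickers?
C(60+6-1, 6-1) = C(65, 5) = 8259888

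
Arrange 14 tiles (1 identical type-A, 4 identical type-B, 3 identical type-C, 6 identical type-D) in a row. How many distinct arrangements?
14! / (1! × 4! × 3! × 6!) = 840840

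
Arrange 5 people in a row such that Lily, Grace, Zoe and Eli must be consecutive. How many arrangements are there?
Treat the 4 as one block: (5-4+1)! × 4! = 2 × 24 = 48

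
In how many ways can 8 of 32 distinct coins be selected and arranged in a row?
P(32,8) = 32!/(32-8)! = 424097856000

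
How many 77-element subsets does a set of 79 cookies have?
C(79,77) = 79!/(77!×2!) = 3081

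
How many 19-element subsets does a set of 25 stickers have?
C(25,19) = 25!/(19!×6!) = 177100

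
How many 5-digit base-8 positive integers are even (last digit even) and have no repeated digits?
Last∈{0,2,4,6}. Last=0: 840. Last nonzero: 3×6×P(6,3) = 2160. Total = 3000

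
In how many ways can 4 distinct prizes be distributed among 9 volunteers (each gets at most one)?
P(9,4) = 9!/(9-4)! = 3024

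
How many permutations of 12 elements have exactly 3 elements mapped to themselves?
Choose the 3 fixed points C(12,3) = 220, derange the rest: !9 = Σ_{j=0}^{9} (-1)^j·9!/j! = 362880 - 362880 + 181440 - 60480 + 15120 - 3024 + 504 - 72 + 9 - 1 = 133496. Product = 220 × 133496 = 29369120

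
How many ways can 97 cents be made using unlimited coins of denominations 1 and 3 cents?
Coefficient of x^97 in 1/(1-x^1) · 1/(1-x^3). Use j coins of 3 for j = 0..⌊97/3⌋ = 32, the rest in 1s: 32 + 1 = 33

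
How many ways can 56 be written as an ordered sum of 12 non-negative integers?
C(56+12-1, 12-1) = C(67, 11) = 1285063345176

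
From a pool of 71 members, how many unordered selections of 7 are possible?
C(71,7) = 71!/(7!×64!) = 1329890705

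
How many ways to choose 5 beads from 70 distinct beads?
C(70,5) = 70!/(5!×65!) = 12103014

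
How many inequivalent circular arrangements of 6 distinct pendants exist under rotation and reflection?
(6-1)!/2 = 120/2 = 60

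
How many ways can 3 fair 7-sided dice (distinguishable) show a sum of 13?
Coefficient of x^13 in (x + x² + ... + x^7)^3. By inclusion-exclusion on dice exceeding 7: Σ_j (-1)^j C(3,j)·C(13-1-7j, 2) = C(3,0)·C(12,2) - C(3,1)·C(5,2) = 1·66 - 3·10 = 36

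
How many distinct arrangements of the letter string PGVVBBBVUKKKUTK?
15! / (1! × 4! × 1! × 1! × 3! × 3! × 2!) = 756756000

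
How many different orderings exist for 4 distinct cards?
4! = 24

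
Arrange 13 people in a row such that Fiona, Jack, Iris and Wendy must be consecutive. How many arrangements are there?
Treat the 4 as one block: (13-4+1)! × 4! = 3628800 × 24 = 87091200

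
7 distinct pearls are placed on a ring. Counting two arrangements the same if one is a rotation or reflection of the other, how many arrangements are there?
(7-1)!/2 = 720/2 = 360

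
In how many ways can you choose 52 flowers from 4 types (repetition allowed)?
C(52+4-1, 4-1) = C(55, 3) = 26235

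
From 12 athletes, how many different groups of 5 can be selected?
C(12,5) = 12!/(5!×7!) = 792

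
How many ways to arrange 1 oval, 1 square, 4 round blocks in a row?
6! / (1! × 1! × 4!) = 30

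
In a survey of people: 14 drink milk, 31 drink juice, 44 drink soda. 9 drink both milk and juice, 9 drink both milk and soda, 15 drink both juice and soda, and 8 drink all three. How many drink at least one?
|A∪B∪C| = 14+31+44-9-9-15+8 = 64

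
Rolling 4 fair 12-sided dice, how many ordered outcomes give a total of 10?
Coefficient of x^10 in (x + x² + ... + x^12)^4. By inclusion-exclusion on dice exceeding 12: Σ_j (-1)^j C(4,j)·C(10-1-12j, 3) = C(4,0)·C(9,3) = 1·84 = 84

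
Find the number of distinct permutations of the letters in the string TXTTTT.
6! / (5! × 1!) = 6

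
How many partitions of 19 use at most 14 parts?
By conjugation, equals partitions of 19 into parts ≤ 14. Let r_j(i) = number of partitions of i into parts ≤ j, for i = 0..19. r_1(i) = 1 for all i; r_j(i) = r_{j-1}(i) + r_j(i-j). Rows j = 2..14: ≤2: 1 1 2 2 3 3 4 4 5 5 6 6 7 7 8 8 9 9 10 10; ≤3: 1 1 2 3 4 5 7 8 10 12 14 16 19 21 24 27 30 33 37 40; ≤4: 1 1 2 3 5 6 9 11 15 18 23 27 34 39 47 54 64 72 84 94; ≤5: 1 1 2 3 5 7 10 13 18 23 30 37 47 57 70 84 101 119 141 164; ≤6: 1 1 2 3 5 7 11 14 20 26 35 44 58 71 90 110 136 163 199 235; ≤7: 1 1 2 3 5 7 11 15 21 28 38 49 65 82 105 131 164 201 248 300; ≤8: 1 1 2 3 5 7 11 15 22 29 40 52 70 89 116 146 186 230 288 352; ≤9: 1 1 2 3 5 7 11 15 22 30 41 54 73 94 123 157 201 252 318 393; ≤10: 1 1 2 3 5 7 11 15 22 30 42 55 75 97 128 164 212 267 340 423; ≤11: 1 1 2 3 5 7 11 15 22 30 42 56 76 99 131 169 219 278 355 445; ≤12: 1 1 2 3 5 7 11 15 22 30 42 56 77 100 133 172 224 285 366 460; ≤13: 1 1 2 3 5 7 11 15 22 30 42 56 77 101 134 174 227 290 373 471; ≤14: 1 1 2 3 5 7 11 15 22 30 42 56 77 101 135 175 229 293 378 478. r_14(19) = 478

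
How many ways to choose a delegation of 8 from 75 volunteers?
C(75,8) = 75!/(8!×67!) = 16871053725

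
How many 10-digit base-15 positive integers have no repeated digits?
First digit: 14 choices (nonzero). Then descending: 14 × 14 × 13 × 12 × 11 × 10 × 9 × 8 × 7 × 6 = 10170800640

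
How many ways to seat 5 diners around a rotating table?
Circular: fix one position, arrange the rest. (5-1)! = 24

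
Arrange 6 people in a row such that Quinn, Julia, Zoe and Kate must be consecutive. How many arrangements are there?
Treat the 4 as one block: (6-4+1)! × 4! = 6 × 24 = 144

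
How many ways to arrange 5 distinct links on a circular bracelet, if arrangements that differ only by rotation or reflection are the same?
(5-1)!/2 = 24/2 = 12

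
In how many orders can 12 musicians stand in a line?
12! = 479001600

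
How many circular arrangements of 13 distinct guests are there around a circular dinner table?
Circular: fix one position, arrange the rest. (13-1)! = 479001600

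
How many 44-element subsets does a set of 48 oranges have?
C(48,44) = 48!/(44!×4!) = 194580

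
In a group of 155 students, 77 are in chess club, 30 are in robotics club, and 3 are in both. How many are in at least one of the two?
|A∪B| = |A| + |B| - |A∩B| = 77 + 30 - 3 = 104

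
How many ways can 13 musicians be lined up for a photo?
13! = 6227020800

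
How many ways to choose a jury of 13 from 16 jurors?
C(16,13) = 16!/(13!×3!) = 560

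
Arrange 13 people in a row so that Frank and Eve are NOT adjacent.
Total - adjacent = 13! - (13-1)!×2 = 6227020800 - 958003200 = 5269017600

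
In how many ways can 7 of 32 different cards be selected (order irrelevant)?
C(32,7) = 32!/(7!×25!) = 3365856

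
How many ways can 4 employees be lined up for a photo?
4! = 24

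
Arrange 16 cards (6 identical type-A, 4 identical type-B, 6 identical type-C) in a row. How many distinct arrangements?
16! / (6! × 4! × 6!) = 1681680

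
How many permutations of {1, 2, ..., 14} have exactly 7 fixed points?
Choose the 7 fixed points C(14,7) = 3432, derange the rest: !7 = Σ_{j=0}^{7} (-1)^j·7!/j! = 5040 - 5040 + 2520 - 840 + 210 - 42 + 7 - 1 = 1854. Product = 3432 × 1854 = 6362928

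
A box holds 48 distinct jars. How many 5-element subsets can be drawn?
C(48,5) = 48!/(5!×43!) = 1712304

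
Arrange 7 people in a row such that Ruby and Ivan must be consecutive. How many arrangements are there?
Treat the 2 as one block: (7-2+1)! × 2! = 720 × 2 = 1440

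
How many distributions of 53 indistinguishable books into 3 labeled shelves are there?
C(53+3-1, 3-1) = C(55, 2) = 1485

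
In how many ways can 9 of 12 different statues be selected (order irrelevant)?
C(12,9) = 12!/(9!×3!) = 220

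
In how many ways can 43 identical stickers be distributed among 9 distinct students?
C(43+9-1, 9-1) = C(51, 8) = 636763050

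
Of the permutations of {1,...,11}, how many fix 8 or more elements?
Exactly j fixed points: C(11,j)·!(11-j); sum over j ≥ 8 (derangement numbers via !m = (m-1)·(!(m-1) + !(m-2)): !0..!3 = 1, 0, 1, 2). Σ_{j=8}^{11} C(11,j)·!(11-j) = C(11,8)·!3 + C(11,9)·!2 + C(11,10)·!1 + C(11,11)·!0 = 165·2 + 55·1 + 11·0 + 1·1 = 386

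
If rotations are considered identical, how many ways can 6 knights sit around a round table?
Circular: fix one position, arrange the rest. (6-1)! = 120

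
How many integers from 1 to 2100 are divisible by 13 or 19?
⌊2100/13⌋ + ⌊2100/19⌋ - ⌊2100/247⌋ = 161 + 110 - 8 = 263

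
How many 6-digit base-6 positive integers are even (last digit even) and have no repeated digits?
Last∈{0,2,4}. Last=0: 120. Last nonzero: 2×4×P(4,4) = 192. Total = 312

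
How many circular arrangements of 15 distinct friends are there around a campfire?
Circular: fix one position, arrange the rest. (15-1)! = 87178291200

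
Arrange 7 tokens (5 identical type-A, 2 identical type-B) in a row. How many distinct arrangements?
7! / (5! × 2!) = 21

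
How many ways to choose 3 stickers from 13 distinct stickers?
C(13,3) = 13!/(3!×10!) = 286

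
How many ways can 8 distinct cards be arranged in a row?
8! = 40320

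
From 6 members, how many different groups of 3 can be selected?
C(6,3) = 6!/(3!×3!) = 20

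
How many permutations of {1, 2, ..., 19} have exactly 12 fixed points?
Choose the 12 fixed points C(19,12) = 50388, derange the rest: !7 = Σ_{j=0}^{7} (-1)^j·7!/j! = 5040 - 5040 + 2520 - 840 + 210 - 42 + 7 - 1 = 1854. Product = 50388 × 1854 = 93419352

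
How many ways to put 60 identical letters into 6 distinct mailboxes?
C(60+6-1, 6-1) = C(65, 5) = 8259888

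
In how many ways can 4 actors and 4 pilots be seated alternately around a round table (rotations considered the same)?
Fix one of the actors: (4-1)! ways for the remaining actors, × 4! ways for the pilots = 6 × 24 = 144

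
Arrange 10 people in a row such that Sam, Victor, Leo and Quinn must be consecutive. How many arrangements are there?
Treat the 4 as one block: (10-4+1)! × 4! = 5040 × 24 = 120960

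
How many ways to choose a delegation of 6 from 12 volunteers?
C(12,6) = 12!/(6!×6!) = 924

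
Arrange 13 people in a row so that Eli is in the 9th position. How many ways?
Fix one position: (13-1)! = 479001600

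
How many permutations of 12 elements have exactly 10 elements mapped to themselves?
Choose the 10 fixed points C(12,10) = 66, derange the rest: !2 = Σ_{j=0}^{2} (-1)^j·2!/j! = 2 - 2 + 1 = 1. Product = 66 × 1 = 66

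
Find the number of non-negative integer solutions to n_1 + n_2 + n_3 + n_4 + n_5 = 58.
C(58+5-1, 5-1) = C(62, 4) = 557845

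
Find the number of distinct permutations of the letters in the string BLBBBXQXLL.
10! / (1! × 4! × 2! × 3!) = 12600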